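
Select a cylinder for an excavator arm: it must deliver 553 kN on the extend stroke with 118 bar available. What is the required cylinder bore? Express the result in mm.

D ≈ 244 mm

Extension force acts on the full piston face: F = P × (π/4)D².
D = √(4F / (πP)) = √(4 × 553 kN / (π × 118 bar))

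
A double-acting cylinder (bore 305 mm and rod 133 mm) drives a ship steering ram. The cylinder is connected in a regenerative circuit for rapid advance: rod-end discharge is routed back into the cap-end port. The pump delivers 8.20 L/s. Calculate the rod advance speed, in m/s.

v ≈ 0.590 m/s

In regeneration the rod-end outflow joins the pump flow into the cap end, so the net volume the pump must supply per unit advance equals the rod cross-section area.
Rod cross-section A_rod = π/4 × (133 mm)² = 13890 mm^2
v = Q_pump / A_rod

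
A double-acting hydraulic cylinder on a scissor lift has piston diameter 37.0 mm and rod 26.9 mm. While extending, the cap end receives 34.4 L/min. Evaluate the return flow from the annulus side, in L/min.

Q_out ≈ 16.2 L/min

Cap-side area A_cap = π/4 × (37.0 mm)² = 1075 mm^2
Rod-side annular area A_ann = π/4 × (37.0² − 26.9²) = 506.9 mm^2
Piston speed v = Q_in/A_cap; rod-end outflow Q_out = v × A_ann = Q_in × A_ann/A_cap.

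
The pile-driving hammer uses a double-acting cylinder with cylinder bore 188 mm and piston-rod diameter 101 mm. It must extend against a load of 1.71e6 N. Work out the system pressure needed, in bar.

P ≈ 616 bar

Cap-side area A_cap = π/4 × (188 mm)² = 27760 mm^2
P = F / A = 1.71e6 N / A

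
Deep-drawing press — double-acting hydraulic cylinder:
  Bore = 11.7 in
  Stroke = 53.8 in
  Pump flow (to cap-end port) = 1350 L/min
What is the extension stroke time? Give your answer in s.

Cap-side area A_cap = π/4 × (11.7 in)² = 107.5 in^2
Swept volume V = A × L; t = V / Q = A·L / Q

t ≈ 4.21 s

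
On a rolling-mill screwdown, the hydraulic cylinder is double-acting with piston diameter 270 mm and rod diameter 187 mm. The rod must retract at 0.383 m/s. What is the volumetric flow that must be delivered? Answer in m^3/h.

Rod-side annular area A_ann = π/4 × (270² − 187²) = 29790 mm^2
Q = A × v

Q ≈ 41.1 m^3/h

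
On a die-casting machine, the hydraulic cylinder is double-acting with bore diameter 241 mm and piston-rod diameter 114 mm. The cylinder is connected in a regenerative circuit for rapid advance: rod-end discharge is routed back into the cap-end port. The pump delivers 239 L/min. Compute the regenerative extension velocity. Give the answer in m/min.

v ≈ 23.4 m/min

In regeneration the rod-end outflow joins the pump flow into the cap end, so the net volume the pump must supply per unit advance equals the rod cross-section area.
Rod cross-section A_rod = π/4 × (114 mm)² = 10210 mm^2
v = Q_pump / A_rod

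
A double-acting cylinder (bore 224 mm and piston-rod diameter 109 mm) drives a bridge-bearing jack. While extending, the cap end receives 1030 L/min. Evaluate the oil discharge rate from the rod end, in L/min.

Cap-side area A_cap = π/4 × (224 mm)² = 39410 mm^2
Rod-side annular area A_ann = π/4 × (224² − 109²) = 30080 mm^2
Piston speed v = Q_in/A_cap; rod-end outflow Q_out = v × A_ann = Q_in × A_ann/A_cap.

Q_out ≈ 786 L/min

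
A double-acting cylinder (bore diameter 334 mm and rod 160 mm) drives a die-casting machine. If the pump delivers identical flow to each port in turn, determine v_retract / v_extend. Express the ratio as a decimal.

v_ret/v_ext ≈ 1.30

Cap-side area A_cap = π/4 × (334 mm)² = 87620 mm^2
Rod-side annular area A_ann = π/4 × (334² − 160²) = 67510 mm^2
For equal Q, v ∝ 1/A, so v_ret/v_ext = A_cap/A_ann.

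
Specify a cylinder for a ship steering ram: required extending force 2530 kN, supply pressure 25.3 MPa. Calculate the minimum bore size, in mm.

D ≈ 357 mm

Extension force acts on the full piston face: F = P × (π/4)D².
D = √(4F / (πP)) = √(4 × 2530 kN / (π × 25.3 MPa))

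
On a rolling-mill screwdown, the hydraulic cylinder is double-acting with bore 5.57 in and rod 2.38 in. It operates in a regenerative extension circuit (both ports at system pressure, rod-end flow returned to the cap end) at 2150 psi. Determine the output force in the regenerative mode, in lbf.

With equal pressure on both faces, forces on the annular region cancel; the net push is pressure × rod cross-section.
Rod cross-section A_rod = π/4 × (2.38 in)² = 4.449 in^2
F = P × A_rod

F ≈ 9560 lbf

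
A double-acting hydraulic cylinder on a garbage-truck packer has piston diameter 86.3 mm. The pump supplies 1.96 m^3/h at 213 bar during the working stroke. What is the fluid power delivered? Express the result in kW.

W ≈ 11.6 kW

Hydraulic power = P × Q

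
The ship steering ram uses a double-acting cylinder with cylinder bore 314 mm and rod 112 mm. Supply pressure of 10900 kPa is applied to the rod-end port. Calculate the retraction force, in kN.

Rod-side annular area A_ann = π/4 × (314² − 112²) = 67590 mm^2
On retraction the pressure acts on the annular area (bore minus rod).
F = P × A_ann

F ≈ 737 kN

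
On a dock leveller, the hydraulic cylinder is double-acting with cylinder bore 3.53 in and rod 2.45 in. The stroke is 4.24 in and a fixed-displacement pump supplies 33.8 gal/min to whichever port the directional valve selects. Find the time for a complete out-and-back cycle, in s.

t ≈ 0.484 s

Cap-side area A_cap = π/4 × (3.53 in)² = 9.787 in^2
Rod-side annular area A_ann = π/4 × (3.53² − 2.45²) = 5.072 in^2
t_ext = A_cap·L/Q = 0.3189 s
t_ret = A_ann·L/Q = 0.1653 s
t_cycle = t_ext + t_ret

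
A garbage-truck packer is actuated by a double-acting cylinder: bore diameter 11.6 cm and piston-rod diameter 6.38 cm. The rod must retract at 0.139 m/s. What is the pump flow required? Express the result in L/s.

Q ≈ 1.02 L/s

Rod-side annular area A_ann = π/4 × (11.6² − 6.38²) = 73.71 cm^2
Q = A × v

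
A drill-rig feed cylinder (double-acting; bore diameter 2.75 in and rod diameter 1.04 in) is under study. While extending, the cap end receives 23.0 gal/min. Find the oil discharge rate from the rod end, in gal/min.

Cap-side area A_cap = π/4 × (2.75 in)² = 5.940 in^2
Rod-side annular area A_ann = π/4 × (2.75² − 1.04²) = 5.090 in^2
Piston speed v = Q_in/A_cap; rod-end outflow Q_out = v × A_ann = Q_in × A_ann/A_cap.

Q_out ≈ 19.7 gal/min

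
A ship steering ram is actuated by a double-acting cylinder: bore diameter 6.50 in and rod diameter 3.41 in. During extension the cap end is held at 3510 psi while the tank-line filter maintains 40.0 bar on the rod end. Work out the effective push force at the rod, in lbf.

Cap-side area A_cap = π/4 × (6.50 in)² = 33.18 in^2
Rod-side annular area A_ann = π/4 × (6.50² − 3.41²) = 24.05 in^2
Net thrust = P_cap·A_cap − P_rod·A_ann = 1.165e5 lbf − 13950 lbf

F ≈ 1.03e5 lbf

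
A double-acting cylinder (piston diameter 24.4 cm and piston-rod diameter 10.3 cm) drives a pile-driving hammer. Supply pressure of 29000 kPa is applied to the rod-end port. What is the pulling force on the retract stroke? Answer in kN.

F ≈ 1110 kN

Rod-side annular area A_ann = π/4 × (24.4² − 10.3²) = 384.3 cm^2
On retraction the pressure acts on the annular area (bore minus rod).
F = P × A_ann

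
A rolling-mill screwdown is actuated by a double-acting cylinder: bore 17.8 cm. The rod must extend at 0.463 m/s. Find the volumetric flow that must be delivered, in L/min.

Cap-side area A_cap = π/4 × (17.8 cm)² = 248.8 cm^2
Q = A × v

Q ≈ 691 L/min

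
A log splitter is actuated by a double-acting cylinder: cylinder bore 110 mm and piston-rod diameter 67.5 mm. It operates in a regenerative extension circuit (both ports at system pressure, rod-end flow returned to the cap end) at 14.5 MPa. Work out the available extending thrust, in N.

F ≈ 51900 N

With equal pressure on both faces, forces on the annular region cancel; the net push is pressure × rod cross-section.
Rod cross-section A_rod = π/4 × (67.5 mm)² = 3578 mm^2
F = P × A_rod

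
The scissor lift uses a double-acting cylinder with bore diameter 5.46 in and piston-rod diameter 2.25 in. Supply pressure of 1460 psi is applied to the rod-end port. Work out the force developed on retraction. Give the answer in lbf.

F ≈ 28400 lbf

Rod-side annular area A_ann = π/4 × (5.46² − 2.25²) = 19.44 in^2
On retraction the pressure acts on the annular area (bore minus rod).
F = P × A_ann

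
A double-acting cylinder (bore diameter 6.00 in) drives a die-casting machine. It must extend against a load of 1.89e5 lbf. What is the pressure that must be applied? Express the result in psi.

Cap-side area A_cap = π/4 × (6.00 in)² = 28.27 in^2
P = F / A = 1.89e5 lbf / A

P ≈ 6680 psi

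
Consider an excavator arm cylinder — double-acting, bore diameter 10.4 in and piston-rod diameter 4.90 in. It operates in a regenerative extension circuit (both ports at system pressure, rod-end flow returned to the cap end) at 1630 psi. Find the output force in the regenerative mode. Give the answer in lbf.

F ≈ 30700 lbf

With equal pressure on both faces, forces on the annular region cancel; the net push is pressure × rod cross-section.
Rod cross-section A_rod = π/4 × (4.90 in)² = 18.86 in^2
F = P × A_rod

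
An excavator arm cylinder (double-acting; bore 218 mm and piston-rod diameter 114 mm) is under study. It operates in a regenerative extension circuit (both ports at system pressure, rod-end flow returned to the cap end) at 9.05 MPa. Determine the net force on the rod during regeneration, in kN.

With equal pressure on both faces, forces on the annular region cancel; the net push is pressure × rod cross-section.
Rod cross-section A_rod = π/4 × (114 mm)² = 10210 mm^2
F = P × A_rod

F ≈ 92.4 kN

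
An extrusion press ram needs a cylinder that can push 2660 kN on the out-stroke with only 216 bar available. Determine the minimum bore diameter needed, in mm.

D ≈ 396 mm

Extension force acts on the full piston face: F = P × (π/4)D².
D = √(4F / (πP)) = √(4 × 2660 kN / (π × 216 bar))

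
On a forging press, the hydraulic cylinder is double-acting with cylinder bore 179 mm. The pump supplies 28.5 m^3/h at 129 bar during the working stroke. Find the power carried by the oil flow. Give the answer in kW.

W ≈ 102 kW

Hydraulic power = P × Q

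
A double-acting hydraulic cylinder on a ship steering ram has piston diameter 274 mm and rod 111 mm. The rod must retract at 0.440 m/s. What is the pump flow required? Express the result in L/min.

Rod-side annular area A_ann = π/4 × (274² − 111²) = 49290 mm^2
Q = A × v

Q ≈ 1300 L/min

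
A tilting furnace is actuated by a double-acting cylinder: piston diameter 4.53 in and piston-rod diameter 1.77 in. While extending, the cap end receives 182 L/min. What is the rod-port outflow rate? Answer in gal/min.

Q_out ≈ 40.7 gal/min

Cap-side area A_cap = π/4 × (4.53 in)² = 16.12 in^2
Rod-side annular area A_ann = π/4 × (4.53² − 1.77²) = 13.66 in^2
Piston speed v = Q_in/A_cap; rod-end outflow Q_out = v × A_ann = Q_in × A_ann/A_cap.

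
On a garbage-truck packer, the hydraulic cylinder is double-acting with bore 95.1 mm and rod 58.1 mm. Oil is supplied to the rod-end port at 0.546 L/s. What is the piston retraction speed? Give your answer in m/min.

Rod-side annular area A_ann = π/4 × (95.1² − 58.1²) = 4452 mm^2
Flow into the rod-end port fills the annular volume.
v = Q / A

v ≈ 7.36 m/min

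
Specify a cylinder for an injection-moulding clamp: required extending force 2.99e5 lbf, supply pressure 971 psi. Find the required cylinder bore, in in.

D ≈ 19.8 in

Extension force acts on the full piston face: F = P × (π/4)D².
D = √(4F / (πP)) = √(4 × 2.99e5 lbf / (π × 971 psi))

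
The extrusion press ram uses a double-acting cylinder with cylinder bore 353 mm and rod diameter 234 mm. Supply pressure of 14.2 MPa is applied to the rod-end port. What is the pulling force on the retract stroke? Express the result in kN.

Rod-side annular area A_ann = π/4 × (353² − 234²) = 54860 mm^2
On retraction the pressure acts on the annular area (bore minus rod).
F = P × A_ann

F ≈ 779 kN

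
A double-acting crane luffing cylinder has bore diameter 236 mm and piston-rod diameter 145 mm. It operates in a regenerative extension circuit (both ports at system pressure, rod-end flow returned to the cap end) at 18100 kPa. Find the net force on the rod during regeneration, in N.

With equal pressure on both faces, forces on the annular region cancel; the net push is pressure × rod cross-section.
Rod cross-section A_rod = π/4 × (145 mm)² = 16510 mm^2
F = P × A_rod

F ≈ 2.99e5 N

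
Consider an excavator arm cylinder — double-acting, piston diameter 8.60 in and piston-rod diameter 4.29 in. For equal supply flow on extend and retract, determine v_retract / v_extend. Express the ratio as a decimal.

v_ret/v_ext ≈ 1.33

Cap-side area A_cap = π/4 × (8.60 in)² = 58.09 in^2
Rod-side annular area A_ann = π/4 × (8.60² − 4.29²) = 43.63 in^2
For equal Q, v ∝ 1/A, so v_ret/v_ext = A_cap/A_ann.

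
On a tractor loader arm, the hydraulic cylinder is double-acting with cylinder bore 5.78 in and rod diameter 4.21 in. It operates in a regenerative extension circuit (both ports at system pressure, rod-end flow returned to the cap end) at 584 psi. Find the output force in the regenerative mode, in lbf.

With equal pressure on both faces, forces on the annular region cancel; the net push is pressure × rod cross-section.
Rod cross-section A_rod = π/4 × (4.21 in)² = 13.92 in^2
F = P × A_rod

F ≈ 8130 lbf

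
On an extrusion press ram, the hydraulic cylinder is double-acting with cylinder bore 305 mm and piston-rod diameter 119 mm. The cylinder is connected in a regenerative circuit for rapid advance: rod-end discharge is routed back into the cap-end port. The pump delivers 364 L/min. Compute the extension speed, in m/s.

In regeneration the rod-end outflow joins the pump flow into the cap end, so the net volume the pump must supply per unit advance equals the rod cross-section area.
Rod cross-section A_rod = π/4 × (119 mm)² = 11120 mm^2
v = Q_pump / A_rod

v ≈ 0.545 m/s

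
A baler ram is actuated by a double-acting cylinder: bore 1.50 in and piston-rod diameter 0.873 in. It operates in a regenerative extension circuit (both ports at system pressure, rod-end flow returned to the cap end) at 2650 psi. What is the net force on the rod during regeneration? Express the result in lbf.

F ≈ 1590 lbf

With equal pressure on both faces, forces on the annular region cancel; the net push is pressure × rod cross-section.
Rod cross-section A_rod = π/4 × (0.873 in)² = 0.5986 in^2
F = P × A_rod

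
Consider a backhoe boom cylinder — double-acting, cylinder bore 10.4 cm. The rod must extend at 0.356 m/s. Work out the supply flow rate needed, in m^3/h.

Cap-side area A_cap = π/4 × (10.4 cm)² = 84.95 cm^2
Q = A × v

Q ≈ 10.9 m^3/h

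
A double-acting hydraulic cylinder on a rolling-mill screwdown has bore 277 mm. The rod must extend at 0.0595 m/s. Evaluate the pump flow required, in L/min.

Q ≈ 215 L/min

Cap-side area A_cap = π/4 × (277 mm)² = 60260 mm^2
Q = A × v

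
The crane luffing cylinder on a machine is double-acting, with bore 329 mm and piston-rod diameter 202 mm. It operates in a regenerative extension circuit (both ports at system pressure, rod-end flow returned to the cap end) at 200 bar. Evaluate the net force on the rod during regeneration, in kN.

With equal pressure on both faces, forces on the annular region cancel; the net push is pressure × rod cross-section.
Rod cross-section A_rod = π/4 × (202 mm)² = 32050 mm^2
F = P × A_rod

F ≈ 641 kN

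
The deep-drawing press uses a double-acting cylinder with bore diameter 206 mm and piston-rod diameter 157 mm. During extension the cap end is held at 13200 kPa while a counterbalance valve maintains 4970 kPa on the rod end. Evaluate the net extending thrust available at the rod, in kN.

F ≈ 371 kN

Cap-side area A_cap = π/4 × (206 mm)² = 33330 mm^2
Rod-side annular area A_ann = π/4 × (206² − 157²) = 13970 mm^2
Net thrust = P_cap·A_cap − P_rod·A_ann = 439.9 kN − 69.43 kN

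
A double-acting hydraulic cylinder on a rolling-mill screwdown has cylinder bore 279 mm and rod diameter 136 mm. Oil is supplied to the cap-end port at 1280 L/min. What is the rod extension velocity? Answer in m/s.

v ≈ 0.349 m/s

Cap-side area A_cap = π/4 × (279 mm)² = 61140 mm^2
v = Q / A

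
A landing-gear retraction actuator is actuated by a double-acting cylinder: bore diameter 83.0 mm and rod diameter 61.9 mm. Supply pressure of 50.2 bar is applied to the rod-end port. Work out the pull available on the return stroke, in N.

F ≈ 12100 N

Rod-side annular area A_ann = π/4 × (83.0² − 61.9²) = 2401 mm^2
On retraction the pressure acts on the annular area (bore minus rod).
F = P × A_ann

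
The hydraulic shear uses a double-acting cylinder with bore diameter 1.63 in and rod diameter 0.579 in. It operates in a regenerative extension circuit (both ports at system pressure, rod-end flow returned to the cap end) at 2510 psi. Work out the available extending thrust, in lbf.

With equal pressure on both faces, forces on the annular region cancel; the net push is pressure × rod cross-section.
Rod cross-section A_rod = π/4 × (0.579 in)² = 0.2633 in^2
F = P × A_rod

F ≈ 661 lbf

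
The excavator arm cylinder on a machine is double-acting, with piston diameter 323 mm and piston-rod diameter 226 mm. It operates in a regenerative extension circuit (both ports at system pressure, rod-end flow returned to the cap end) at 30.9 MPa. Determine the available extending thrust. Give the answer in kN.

With equal pressure on both faces, forces on the annular region cancel; the net push is pressure × rod cross-section.
Rod cross-section A_rod = π/4 × (226 mm)² = 40110 mm^2
F = P × A_rod

F ≈ 1240 kN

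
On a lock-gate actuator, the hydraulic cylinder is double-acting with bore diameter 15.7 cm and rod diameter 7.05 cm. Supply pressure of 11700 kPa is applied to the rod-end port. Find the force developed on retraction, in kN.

F ≈ 181 kN

Rod-side annular area A_ann = π/4 × (15.7² − 7.05²) = 154.6 cm^2
On retraction the pressure acts on the annular area (bore minus rod).
F = P × A_ann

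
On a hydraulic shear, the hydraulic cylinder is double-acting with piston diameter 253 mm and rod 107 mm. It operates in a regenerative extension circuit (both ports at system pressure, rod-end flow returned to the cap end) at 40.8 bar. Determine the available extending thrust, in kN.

With equal pressure on both faces, forces on the annular region cancel; the net push is pressure × rod cross-section.
Rod cross-section A_rod = π/4 × (107 mm)² = 8992 mm^2
F = P × A_rod

F ≈ 36.7 kN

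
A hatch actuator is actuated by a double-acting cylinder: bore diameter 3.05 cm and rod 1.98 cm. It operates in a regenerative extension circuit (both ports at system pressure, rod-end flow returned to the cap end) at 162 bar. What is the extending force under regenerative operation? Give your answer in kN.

F ≈ 4.99 kN

With equal pressure on both faces, forces on the annular region cancel; the net push is pressure × rod cross-section.
Rod cross-section A_rod = π/4 × (1.98 cm)² = 3.079 cm^2
F = P × A_rod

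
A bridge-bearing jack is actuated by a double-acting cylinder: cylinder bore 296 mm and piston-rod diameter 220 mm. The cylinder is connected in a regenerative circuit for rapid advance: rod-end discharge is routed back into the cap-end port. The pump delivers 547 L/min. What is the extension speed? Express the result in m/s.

v ≈ 0.240 m/s

In regeneration the rod-end outflow joins the pump flow into the cap end, so the net volume the pump must supply per unit advance equals the rod cross-section area.
Rod cross-section A_rod = π/4 × (220 mm)² = 38010 mm^2
v = Q_pump / A_rod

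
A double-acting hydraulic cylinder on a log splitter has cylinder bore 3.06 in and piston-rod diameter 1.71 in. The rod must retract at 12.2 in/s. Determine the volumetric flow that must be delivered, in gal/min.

Q ≈ 16.0 gal/min

Rod-side annular area A_ann = π/4 × (3.06² − 1.71²) = 5.058 in^2
Q = A × v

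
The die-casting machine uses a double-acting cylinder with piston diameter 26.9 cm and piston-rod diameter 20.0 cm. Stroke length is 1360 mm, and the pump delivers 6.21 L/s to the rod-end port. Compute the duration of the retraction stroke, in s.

Rod-side annular area A_ann = π/4 × (26.9² − 20.0²) = 254.2 cm^2
Swept volume V = A × L; t = V / Q = A·L / Q

t ≈ 5.57 s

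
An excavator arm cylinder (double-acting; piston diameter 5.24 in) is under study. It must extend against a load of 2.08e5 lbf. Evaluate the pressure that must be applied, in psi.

Cap-side area A_cap = π/4 × (5.24 in)² = 21.57 in^2
P = F / A = 2.08e5 lbf / A

P ≈ 9650 psi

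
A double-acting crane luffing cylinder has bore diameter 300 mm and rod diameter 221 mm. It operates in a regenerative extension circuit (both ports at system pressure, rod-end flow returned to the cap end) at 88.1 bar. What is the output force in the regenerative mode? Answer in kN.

F ≈ 338 kN

With equal pressure on both faces, forces on the annular region cancel; the net push is pressure × rod cross-section.
Rod cross-section A_rod = π/4 × (221 mm)² = 38360 mm^2
F = P × A_rod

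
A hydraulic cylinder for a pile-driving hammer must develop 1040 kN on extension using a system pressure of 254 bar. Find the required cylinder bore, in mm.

Extension force acts on the full piston face: F = P × (π/4)D².
D = √(4F / (πP)) = √(4 × 1040 kN / (π × 254 bar))

D ≈ 228 mm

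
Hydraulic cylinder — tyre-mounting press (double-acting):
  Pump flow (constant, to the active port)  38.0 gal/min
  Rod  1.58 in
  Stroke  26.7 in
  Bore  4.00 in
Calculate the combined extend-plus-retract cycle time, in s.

t ≈ 4.23 s

Cap-side area A_cap = π/4 × (4.00 in)² = 12.57 in^2
Rod-side annular area A_ann = π/4 × (4.00² − 1.58²) = 10.61 in^2
t_ext = A_cap·L/Q = 2.293 s
t_ret = A_ann·L/Q = 1.936 s
t_cycle = t_ext + t_ret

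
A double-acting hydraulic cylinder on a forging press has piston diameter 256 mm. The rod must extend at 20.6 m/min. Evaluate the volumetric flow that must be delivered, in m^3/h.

Q ≈ 63.6 m^3/h

Cap-side area A_cap = π/4 × (256 mm)² = 51470 mm^2
Q = A × v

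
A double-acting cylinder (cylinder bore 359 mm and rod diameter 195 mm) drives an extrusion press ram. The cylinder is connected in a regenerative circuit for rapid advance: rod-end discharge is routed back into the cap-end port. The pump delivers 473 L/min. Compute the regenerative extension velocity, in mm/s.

v ≈ 264 mm/s

In regeneration the rod-end outflow joins the pump flow into the cap end, so the net volume the pump must supply per unit advance equals the rod cross-section area.
Rod cross-section A_rod = π/4 × (195 mm)² = 29860 mm^2
v = Q_pump / A_rod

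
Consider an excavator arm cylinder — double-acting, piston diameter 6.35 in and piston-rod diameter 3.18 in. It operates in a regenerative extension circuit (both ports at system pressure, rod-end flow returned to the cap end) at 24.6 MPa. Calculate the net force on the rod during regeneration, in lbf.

F ≈ 28300 lbf

With equal pressure on both faces, forces on the annular region cancel; the net push is pressure × rod cross-section.
Rod cross-section A_rod = π/4 × (3.18 in)² = 7.942 in^2
F = P × A_rod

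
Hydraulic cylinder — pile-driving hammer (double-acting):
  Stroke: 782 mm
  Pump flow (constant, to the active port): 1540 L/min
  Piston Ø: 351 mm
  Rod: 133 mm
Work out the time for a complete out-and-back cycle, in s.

Cap-side area A_cap = π/4 × (351 mm)² = 96760 mm^2
Rod-side annular area A_ann = π/4 × (351² − 133²) = 82870 mm^2
t_ext = A_cap·L/Q = 2.948 s
t_ret = A_ann·L/Q = 2.525 s
t_cycle = t_ext + t_ret

t ≈ 5.47 s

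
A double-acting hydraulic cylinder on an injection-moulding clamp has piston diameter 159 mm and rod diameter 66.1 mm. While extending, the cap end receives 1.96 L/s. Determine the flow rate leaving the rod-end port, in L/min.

Cap-side area A_cap = π/4 × (159 mm)² = 19860 mm^2
Rod-side annular area A_ann = π/4 × (159² − 66.1²) = 16420 mm^2
Piston speed v = Q_in/A_cap; rod-end outflow Q_out = v × A_ann = Q_in × A_ann/A_cap.

Q_out ≈ 97.3 L/min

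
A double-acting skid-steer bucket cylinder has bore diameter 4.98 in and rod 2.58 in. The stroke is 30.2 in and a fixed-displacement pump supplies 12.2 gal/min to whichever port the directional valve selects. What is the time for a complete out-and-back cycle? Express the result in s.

Cap-side area A_cap = π/4 × (4.98 in)² = 19.48 in^2
Rod-side annular area A_ann = π/4 × (4.98² − 2.58²) = 14.25 in^2
t_ext = A_cap·L/Q = 12.52 s
t_ret = A_ann·L/Q = 9.162 s
t_cycle = t_ext + t_ret

t ≈ 21.7 s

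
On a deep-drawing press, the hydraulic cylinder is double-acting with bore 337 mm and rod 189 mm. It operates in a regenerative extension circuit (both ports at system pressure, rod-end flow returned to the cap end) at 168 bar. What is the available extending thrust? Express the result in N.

F ≈ 4.71e5 N

With equal pressure on both faces, forces on the annular region cancel; the net push is pressure × rod cross-section.
Rod cross-section A_rod = π/4 × (189 mm)² = 28060 mm^2
F = P × A_rod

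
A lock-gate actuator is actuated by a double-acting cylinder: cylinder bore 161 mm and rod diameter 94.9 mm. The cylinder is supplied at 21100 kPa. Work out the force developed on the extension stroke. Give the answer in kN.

F ≈ 430 kN

Cap-side area A_cap = π/4 × (161 mm)² = 20360 mm^2
F = P × A_cap = 21100 kPa × A_cap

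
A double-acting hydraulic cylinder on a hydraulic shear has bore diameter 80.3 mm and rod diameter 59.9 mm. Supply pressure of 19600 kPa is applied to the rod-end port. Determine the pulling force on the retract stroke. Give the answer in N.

F ≈ 44000 N

Rod-side annular area A_ann = π/4 × (80.3² − 59.9²) = 2246 mm^2
On retraction the pressure acts on the annular area (bore minus rod).
F = P × A_ann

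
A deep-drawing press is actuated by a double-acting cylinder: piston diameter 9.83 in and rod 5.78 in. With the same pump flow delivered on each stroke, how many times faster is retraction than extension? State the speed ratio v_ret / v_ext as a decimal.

Cap-side area A_cap = π/4 × (9.83 in)² = 75.89 in^2
Rod-side annular area A_ann = π/4 × (9.83² − 5.78²) = 49.65 in^2
For equal Q, v ∝ 1/A, so v_ret/v_ext = A_cap/A_ann.

v_ret/v_ext ≈ 1.53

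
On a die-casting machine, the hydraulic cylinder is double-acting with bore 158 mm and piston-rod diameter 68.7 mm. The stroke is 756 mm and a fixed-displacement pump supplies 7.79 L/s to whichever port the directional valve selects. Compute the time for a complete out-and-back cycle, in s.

t ≈ 3.45 s

Cap-side area A_cap = π/4 × (158 mm)² = 19610 mm^2
Rod-side annular area A_ann = π/4 × (158² − 68.7²) = 15900 mm^2
t_ext = A_cap·L/Q = 1.903 s
t_ret = A_ann·L/Q = 1.543 s
t_cycle = t_ext + t_ret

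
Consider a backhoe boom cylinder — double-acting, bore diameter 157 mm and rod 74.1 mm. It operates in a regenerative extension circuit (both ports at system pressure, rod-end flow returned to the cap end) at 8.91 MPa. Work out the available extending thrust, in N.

With equal pressure on both faces, forces on the annular region cancel; the net push is pressure × rod cross-section.
Rod cross-section A_rod = π/4 × (74.1 mm)² = 4312 mm^2
F = P × A_rod

F ≈ 38400 N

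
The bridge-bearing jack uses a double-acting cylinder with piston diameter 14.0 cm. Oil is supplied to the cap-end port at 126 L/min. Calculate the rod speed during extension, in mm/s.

v ≈ 136 mm/s

Cap-side area A_cap = π/4 × (14.0 cm)² = 153.9 cm^2
v = Q / A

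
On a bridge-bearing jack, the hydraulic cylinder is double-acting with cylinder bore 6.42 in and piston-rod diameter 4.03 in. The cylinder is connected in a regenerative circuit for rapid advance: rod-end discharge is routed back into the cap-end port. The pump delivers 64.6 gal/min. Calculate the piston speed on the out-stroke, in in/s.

v ≈ 19.5 in/s

In regeneration the rod-end outflow joins the pump flow into the cap end, so the net volume the pump must supply per unit advance equals the rod cross-section area.
Rod cross-section A_rod = π/4 × (4.03 in)² = 12.76 in^2
v = Q_pump / A_rod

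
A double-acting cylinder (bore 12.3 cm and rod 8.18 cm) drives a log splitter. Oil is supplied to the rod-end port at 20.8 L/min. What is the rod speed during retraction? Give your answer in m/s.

v ≈ 0.0523 m/s

Rod-side annular area A_ann = π/4 × (12.3² − 8.18²) = 66.27 cm^2
Flow into the rod-end port fills the annular volume.
v = Q / A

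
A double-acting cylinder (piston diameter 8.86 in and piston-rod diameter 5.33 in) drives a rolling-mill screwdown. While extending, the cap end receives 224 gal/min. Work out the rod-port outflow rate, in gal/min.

Q_out ≈ 143 gal/min

Cap-side area A_cap = π/4 × (8.86 in)² = 61.65 in^2
Rod-side annular area A_ann = π/4 × (8.86² − 5.33²) = 39.34 in^2
Piston speed v = Q_in/A_cap; rod-end outflow Q_out = v × A_ann = Q_in × A_ann/A_cap.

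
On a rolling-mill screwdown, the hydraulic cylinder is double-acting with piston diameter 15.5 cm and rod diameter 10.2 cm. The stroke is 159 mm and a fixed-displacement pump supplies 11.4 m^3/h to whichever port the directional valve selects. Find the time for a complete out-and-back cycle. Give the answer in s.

Cap-side area A_cap = π/4 × (15.5 cm)² = 188.7 cm^2
Rod-side annular area A_ann = π/4 × (15.5² − 10.2²) = 107.0 cm^2
t_ext = A_cap·L/Q = 0.9474 s
t_ret = A_ann·L/Q = 0.5371 s
t_cycle = t_ext + t_ret

t ≈ 1.48 s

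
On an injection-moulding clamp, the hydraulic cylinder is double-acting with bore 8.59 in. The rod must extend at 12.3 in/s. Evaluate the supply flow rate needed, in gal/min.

Q ≈ 185 gal/min

Cap-side area A_cap = π/4 × (8.59 in)² = 57.95 in^2
Q = A × v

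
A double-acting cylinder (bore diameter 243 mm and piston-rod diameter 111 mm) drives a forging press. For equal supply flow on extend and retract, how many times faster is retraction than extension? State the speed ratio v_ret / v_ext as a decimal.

Cap-side area A_cap = π/4 × (243 mm)² = 46380 mm^2
Rod-side annular area A_ann = π/4 × (243² − 111²) = 36700 mm^2
For equal Q, v ∝ 1/A, so v_ret/v_ext = A_cap/A_ann.

v_ret/v_ext ≈ 1.26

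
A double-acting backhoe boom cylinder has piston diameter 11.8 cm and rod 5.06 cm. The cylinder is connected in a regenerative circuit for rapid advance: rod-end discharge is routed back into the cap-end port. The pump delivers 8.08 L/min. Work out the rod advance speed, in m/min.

v ≈ 4.02 m/min

In regeneration the rod-end outflow joins the pump flow into the cap end, so the net volume the pump must supply per unit advance equals the rod cross-section area.
Rod cross-section A_rod = π/4 × (5.06 cm)² = 20.11 cm^2
v = Q_pump / A_rod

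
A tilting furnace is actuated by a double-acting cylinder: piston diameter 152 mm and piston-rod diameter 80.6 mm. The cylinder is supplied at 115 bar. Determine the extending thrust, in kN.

F ≈ 209 kN

Cap-side area A_cap = π/4 × (152 mm)² = 18150 mm^2
F = P × A_cap = 115 bar × A_cap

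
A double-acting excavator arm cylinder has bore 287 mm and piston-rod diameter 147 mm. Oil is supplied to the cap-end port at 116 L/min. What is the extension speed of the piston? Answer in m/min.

v ≈ 1.79 m/min

Cap-side area A_cap = π/4 × (287 mm)² = 64690 mm^2
v = Q / A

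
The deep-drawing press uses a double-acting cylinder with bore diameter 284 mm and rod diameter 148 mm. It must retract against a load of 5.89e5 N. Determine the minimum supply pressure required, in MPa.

P ≈ 12.8 MPa

Rod-side annular area A_ann = π/4 × (284² − 148²) = 46140 mm^2
Retraction: pressure acts on the annular area.
P = F / A = 5.89e5 N / A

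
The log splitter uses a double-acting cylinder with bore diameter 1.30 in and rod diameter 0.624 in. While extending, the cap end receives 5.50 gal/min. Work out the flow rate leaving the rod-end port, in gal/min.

Cap-side area A_cap = π/4 × (1.30 in)² = 1.327 in^2
Rod-side annular area A_ann = π/4 × (1.30² − 0.624²) = 1.022 in^2
Piston speed v = Q_in/A_cap; rod-end outflow Q_out = v × A_ann = Q_in × A_ann/A_cap.

Q_out ≈ 4.23 gal/min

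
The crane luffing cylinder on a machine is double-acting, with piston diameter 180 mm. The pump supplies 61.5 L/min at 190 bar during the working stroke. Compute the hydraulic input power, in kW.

W ≈ 19.5 kW

Hydraulic power = P × Q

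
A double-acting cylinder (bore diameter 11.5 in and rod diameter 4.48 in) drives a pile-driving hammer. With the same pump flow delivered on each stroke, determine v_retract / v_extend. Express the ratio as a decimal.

Cap-side area A_cap = π/4 × (11.5 in)² = 103.9 in^2
Rod-side annular area A_ann = π/4 × (11.5² − 4.48²) = 88.11 in^2
For equal Q, v ∝ 1/A, so v_ret/v_ext = A_cap/A_ann.

v_ret/v_ext ≈ 1.18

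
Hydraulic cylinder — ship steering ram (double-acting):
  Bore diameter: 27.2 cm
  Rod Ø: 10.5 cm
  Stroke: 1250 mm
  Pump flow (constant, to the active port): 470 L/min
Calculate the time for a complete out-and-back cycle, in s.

t ≈ 17.2 s

Cap-side area A_cap = π/4 × (27.2 cm)² = 581.1 cm^2
Rod-side annular area A_ann = π/4 × (27.2² − 10.5²) = 494.5 cm^2
t_ext = A_cap·L/Q = 9.272 s
t_ret = A_ann·L/Q = 7.891 s
t_cycle = t_ext + t_ret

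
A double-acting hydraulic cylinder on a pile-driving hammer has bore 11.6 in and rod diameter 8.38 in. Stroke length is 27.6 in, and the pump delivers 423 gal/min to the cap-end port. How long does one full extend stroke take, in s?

Cap-side area A_cap = π/4 × (11.6 in)² = 105.7 in^2
Swept volume V = A × L; t = V / Q = A·L / Q

t ≈ 1.79 s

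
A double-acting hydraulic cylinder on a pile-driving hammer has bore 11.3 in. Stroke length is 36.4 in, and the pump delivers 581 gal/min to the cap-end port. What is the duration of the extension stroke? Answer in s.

Cap-side area A_cap = π/4 × (11.3 in)² = 100.3 in^2
Swept volume V = A × L; t = V / Q = A·L / Q

t ≈ 1.63 s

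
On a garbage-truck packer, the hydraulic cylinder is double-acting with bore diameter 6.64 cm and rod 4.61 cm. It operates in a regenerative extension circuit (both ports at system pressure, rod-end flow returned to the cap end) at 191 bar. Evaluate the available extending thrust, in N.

F ≈ 31900 N

With equal pressure on both faces, forces on the annular region cancel; the net push is pressure × rod cross-section.
Rod cross-section A_rod = π/4 × (4.61 cm)² = 16.69 cm^2
F = P × A_rod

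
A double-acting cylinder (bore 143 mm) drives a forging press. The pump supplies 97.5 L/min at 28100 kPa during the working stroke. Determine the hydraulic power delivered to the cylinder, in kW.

W ≈ 45.7 kW

Hydraulic power = P × Q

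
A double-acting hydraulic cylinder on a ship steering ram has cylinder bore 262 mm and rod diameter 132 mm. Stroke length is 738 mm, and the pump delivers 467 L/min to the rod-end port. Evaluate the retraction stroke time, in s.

t ≈ 3.81 s

Rod-side annular area A_ann = π/4 × (262² − 132²) = 40230 mm^2
Swept volume V = A × L; t = V / Q = A·L / Q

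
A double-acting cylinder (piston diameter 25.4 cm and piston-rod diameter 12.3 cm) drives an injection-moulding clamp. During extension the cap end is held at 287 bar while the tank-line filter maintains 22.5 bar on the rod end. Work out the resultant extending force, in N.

F ≈ 1.37e6 N

Cap-side area A_cap = π/4 × (25.4 cm)² = 506.7 cm^2
Rod-side annular area A_ann = π/4 × (25.4² − 12.3²) = 387.9 cm^2
Net thrust = P_cap·A_cap − P_rod·A_ann = 1.454e6 N − 87270 N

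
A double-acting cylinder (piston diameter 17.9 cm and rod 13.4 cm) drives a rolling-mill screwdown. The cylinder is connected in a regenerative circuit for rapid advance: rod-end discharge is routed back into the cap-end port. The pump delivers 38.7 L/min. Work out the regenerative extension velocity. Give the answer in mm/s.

v ≈ 45.7 mm/s

In regeneration the rod-end outflow joins the pump flow into the cap end, so the net volume the pump must supply per unit advance equals the rod cross-section area.
Rod cross-section A_rod = π/4 × (13.4 cm)² = 141.0 cm^2
v = Q_pump / A_rod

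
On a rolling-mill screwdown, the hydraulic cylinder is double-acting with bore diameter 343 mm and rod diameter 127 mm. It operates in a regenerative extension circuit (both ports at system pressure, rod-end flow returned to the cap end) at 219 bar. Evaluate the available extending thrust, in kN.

With equal pressure on both faces, forces on the annular region cancel; the net push is pressure × rod cross-section.
Rod cross-section A_rod = π/4 × (127 mm)² = 12670 mm^2
F = P × A_rod

F ≈ 277 kN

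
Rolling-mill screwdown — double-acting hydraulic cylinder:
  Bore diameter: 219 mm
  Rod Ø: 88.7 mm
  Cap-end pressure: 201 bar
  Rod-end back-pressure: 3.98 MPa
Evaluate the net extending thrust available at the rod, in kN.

Cap-side area A_cap = π/4 × (219 mm)² = 37670 mm^2
Rod-side annular area A_ann = π/4 × (219² − 88.7²) = 31490 mm^2
Net thrust = P_cap·A_cap − P_rod·A_ann = 757.1 kN − 125.3 kN

F ≈ 632 kN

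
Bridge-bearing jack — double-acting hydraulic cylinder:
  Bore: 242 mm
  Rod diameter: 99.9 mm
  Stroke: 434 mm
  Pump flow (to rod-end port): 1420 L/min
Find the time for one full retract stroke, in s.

t ≈ 0.700 s

Rod-side annular area A_ann = π/4 × (242² − 99.9²) = 38160 mm^2
Swept volume V = A × L; t = V / Q = A·L / Q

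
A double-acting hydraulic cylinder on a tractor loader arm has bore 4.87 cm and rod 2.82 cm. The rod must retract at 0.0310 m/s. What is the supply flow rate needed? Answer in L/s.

Q ≈ 0.0384 L/s

Rod-side annular area A_ann = π/4 × (4.87² − 2.82²) = 12.38 cm^2
Q = A × v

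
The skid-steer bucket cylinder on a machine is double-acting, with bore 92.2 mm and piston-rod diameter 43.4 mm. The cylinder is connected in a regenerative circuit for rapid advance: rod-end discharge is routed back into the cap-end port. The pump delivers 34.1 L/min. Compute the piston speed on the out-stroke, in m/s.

In regeneration the rod-end outflow joins the pump flow into the cap end, so the net volume the pump must supply per unit advance equals the rod cross-section area.
Rod cross-section A_rod = π/4 × (43.4 mm)² = 1479 mm^2
v = Q_pump / A_rod

v ≈ 0.384 m/s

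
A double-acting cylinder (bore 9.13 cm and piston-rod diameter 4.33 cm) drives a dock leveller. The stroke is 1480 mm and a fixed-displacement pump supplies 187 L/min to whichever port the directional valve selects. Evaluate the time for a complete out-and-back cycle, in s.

t ≈ 5.52 s

Cap-side area A_cap = π/4 × (9.13 cm)² = 65.47 cm^2
Rod-side annular area A_ann = π/4 × (9.13² − 4.33²) = 50.74 cm^2
t_ext = A_cap·L/Q = 3.109 s
t_ret = A_ann·L/Q = 2.410 s
t_cycle = t_ext + t_ret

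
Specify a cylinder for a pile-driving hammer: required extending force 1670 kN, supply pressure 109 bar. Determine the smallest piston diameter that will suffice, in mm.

D ≈ 442 mm

Extension force acts on the full piston face: F = P × (π/4)D².
D = √(4F / (πP)) = √(4 × 1670 kN / (π × 109 bar))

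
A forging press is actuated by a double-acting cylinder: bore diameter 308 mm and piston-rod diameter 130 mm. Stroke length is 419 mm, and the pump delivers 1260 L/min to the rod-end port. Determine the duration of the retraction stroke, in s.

Rod-side annular area A_ann = π/4 × (308² − 130²) = 61230 mm^2
Swept volume V = A × L; t = V / Q = A·L / Q

t ≈ 1.22 s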